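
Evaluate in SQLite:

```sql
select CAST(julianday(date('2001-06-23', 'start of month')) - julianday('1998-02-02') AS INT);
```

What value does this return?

1215

`start of month` rewinds 2001-06-23 to 2001-06-01.
26 days remain in February 1998 after the 2nd (28 − 2).
Full months from March 1998 through May 2001 contribute their day counts.
Then 1 day into June 2001.
Total: 26 + 31 + 30 + 31 + 30 + 31 + 31 + 30 + 31 + 30 + 31 + 31 + 28 + 31 + 30 + 31 + 30 + 31 + 31 + 30 + 31 + 30 + 31 + 31 + 29 + 31 + 30 + 31 + 30 + 31 + 31 + 30 + 31 + 30 + 31 + 31 + 28 + 31 + 30 + 31 + 1 = 1215.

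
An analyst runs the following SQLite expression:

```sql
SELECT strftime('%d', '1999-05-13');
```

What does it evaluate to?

`%d` extracts the 2-digit day of month: 13.

13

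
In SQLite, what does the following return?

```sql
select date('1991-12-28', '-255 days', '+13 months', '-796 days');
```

Applying '-255 days' to 1991-12-28: counting 255 days back gives 1991-04-17.
Adding +13 months to 1991-04-17 gives 1992-05-17.
Applying '-796 days' to 1992-05-17: counting 796 days back gives 1990-03-13.

1990-03-13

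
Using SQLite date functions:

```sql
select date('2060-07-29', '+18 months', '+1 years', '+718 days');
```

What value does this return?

Adding +18 months to 2060-07-29 gives 2062-01-29.
Adding +1 year to 2062-01-29 gives 2063-01-29.
Applying '+718 days' to 2063-01-29: counting 718 days forward gives 2065-01-16.

2065-01-16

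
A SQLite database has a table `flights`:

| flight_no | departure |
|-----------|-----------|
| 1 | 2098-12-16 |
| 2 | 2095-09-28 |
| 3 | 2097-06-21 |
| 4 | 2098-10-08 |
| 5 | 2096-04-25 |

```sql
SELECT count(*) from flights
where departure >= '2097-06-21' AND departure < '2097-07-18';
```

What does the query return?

Rows in [2097-06-21, 2097-07-18): 2097-06-21 → 1 row.

1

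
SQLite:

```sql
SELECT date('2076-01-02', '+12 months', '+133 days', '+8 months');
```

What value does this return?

Adding +12 months to 2076-01-02 gives 2077-01-02.
Applying '+133 days' to 2077-01-02: counting 133 days forward gives 2077-05-15.
Adding +8 months to 2077-05-15 gives 2078-01-15.

2078-01-15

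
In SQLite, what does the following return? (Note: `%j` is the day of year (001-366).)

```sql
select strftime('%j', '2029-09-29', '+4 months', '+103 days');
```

132

First apply '+4 months', '+103 days': 2029-09-29 → 2030-05-12.
Day-of-year for 2030-05-12: days since 2030-01-01 inclusive = 132, zero-padded to 132.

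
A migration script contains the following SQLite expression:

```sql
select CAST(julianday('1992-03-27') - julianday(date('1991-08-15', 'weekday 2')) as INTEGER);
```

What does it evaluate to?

220

`weekday 2` advances to the next Tuesday; 1991-08-15 is a Thursday, so it moves forward to 1991-08-20.
11 days remain in August 1991 after the 20th (31 − 20).
Full months from September 1991 through February 1992 contribute their day counts.
Then 27 days into March 1992.
Total: 11 + 30 + 31 + 30 + 31 + 31 + 29 + 27 = 220.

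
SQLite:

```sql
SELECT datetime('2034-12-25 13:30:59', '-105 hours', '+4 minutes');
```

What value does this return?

-105 hours from 2034-12-25 13:30:59 is 2034-12-21 04:30:59 (crosses midnight).
+4 minutes from 2034-12-21 04:30:59 is 2034-12-21 04:34:59.

2034-12-21 04:34:59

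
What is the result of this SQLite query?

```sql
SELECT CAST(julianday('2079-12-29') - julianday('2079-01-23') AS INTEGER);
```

8 days remain in January 2079 after the 23rd (31 − 23).
Full months from February 2079 through November 2079 contribute their day counts.
Then 29 days into December 2079.
Total: 8 + 28 + 31 + 30 + 31 + 30 + 31 + 31 + 30 + 31 + 30 + 29 = 340.

340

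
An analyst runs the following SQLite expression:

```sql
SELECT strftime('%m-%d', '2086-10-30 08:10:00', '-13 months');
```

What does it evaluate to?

09-30

First apply '-13 months': 2086-10-30 08:10:00 → 2085-09-30 08:10:00.
`%m-%d` extracts the month-day: 09-30.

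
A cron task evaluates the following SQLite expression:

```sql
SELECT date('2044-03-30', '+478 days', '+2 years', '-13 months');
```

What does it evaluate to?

Applying '+478 days' to 2044-03-30: counting 478 days forward gives 2045-07-21.
Adding +2 years to 2045-07-21 gives 2047-07-21.
Adding -13 months to 2047-07-21 gives 2046-06-21.

2046-06-21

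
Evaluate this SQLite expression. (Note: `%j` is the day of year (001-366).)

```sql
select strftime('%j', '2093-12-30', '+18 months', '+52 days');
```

233

First apply '+18 months', '+52 days': 2093-12-30 → 2095-08-21.
Day-of-year for 2095-08-21: days since 2095-01-01 inclusive = 233, zero-padded to 233.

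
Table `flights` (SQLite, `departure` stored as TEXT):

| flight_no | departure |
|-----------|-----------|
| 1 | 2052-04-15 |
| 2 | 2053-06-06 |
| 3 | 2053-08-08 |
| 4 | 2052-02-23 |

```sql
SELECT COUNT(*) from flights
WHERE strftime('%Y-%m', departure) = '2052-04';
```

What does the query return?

1

Rows with year-month 2052-04: 2052-04-15 → 1.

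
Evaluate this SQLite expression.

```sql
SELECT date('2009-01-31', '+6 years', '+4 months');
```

2015-05-31

Adding +6 years to 2009-01-31 gives 2015-01-31.
Adding +4 months to 2015-01-31 gives 2015-05-31.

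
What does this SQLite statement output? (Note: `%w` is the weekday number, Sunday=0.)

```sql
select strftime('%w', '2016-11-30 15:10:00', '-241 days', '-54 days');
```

2

First apply '-241 days', '-54 days': 2016-11-30 15:10:00 → 2016-02-09 15:10:00.
2016-02-09 is a Tuesday; with Sunday=0 that is 2.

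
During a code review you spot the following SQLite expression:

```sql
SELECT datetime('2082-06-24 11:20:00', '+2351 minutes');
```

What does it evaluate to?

2351 minutes = 39h 11m; +2351 minutes from 2082-06-24 11:20:00 is 2082-06-26 02:31:00 (crosses midnight).

2082-06-26 02:31:00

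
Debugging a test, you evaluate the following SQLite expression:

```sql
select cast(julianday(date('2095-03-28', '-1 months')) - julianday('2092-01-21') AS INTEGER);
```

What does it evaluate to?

Adding -1 month to 2095-03-28 gives 2095-02-28.
10 days remain in January 2092 after the 21st (31 − 21).
Full months from February 2092 through January 2095 contribute their day counts.
Then 28 days into February 2095.
Total: 10 + 29 + 31 + 30 + 31 + 30 + 31 + 31 + 30 + 31 + 30 + 31 + 31 + 28 + 31 + 30 + 31 + 30 + 31 + 31 + 30 + 31 + 30 + 31 + 31 + 28 + 31 + 30 + 31 + 30 + 31 + 31 + 30 + 31 + 30 + 31 + 31 + 28 = 1134.

1134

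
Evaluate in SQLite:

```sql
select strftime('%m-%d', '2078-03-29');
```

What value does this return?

`%m-%d` extracts the month-day: 03-29.

03-29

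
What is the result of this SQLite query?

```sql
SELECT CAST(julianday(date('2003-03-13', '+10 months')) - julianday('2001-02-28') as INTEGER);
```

Adding +10 months to 2003-03-13 gives 2004-01-13.
0 days remain in February 2001 after the 28th (28 − 28).
Full months from March 2001 through December 2003 contribute their day counts.
Then 13 days into January 2004.
Total: 0 + 31 + 30 + 31 + 30 + 31 + 31 + 30 + 31 + 30 + 31 + 31 + 28 + 31 + 30 + 31 + 30 + 31 + 31 + 30 + 31 + 30 + 31 + 31 + 28 + 31 + 30 + 31 + 30 + 31 + 31 + 30 + 31 + 30 + 31 + 13 = 1049.

1049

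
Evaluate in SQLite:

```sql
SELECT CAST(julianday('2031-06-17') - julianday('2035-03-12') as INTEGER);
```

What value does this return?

13 days remain in June 2031 after the 17th (30 − 17).
Full months from July 2031 through February 2035 contribute their day counts.
Then 12 days into March 2035.
Total: 13 + 31 + 31 + 30 + 31 + 30 + 31 + 31 + 29 + 31 + 30 + 31 + 30 + 31 + 31 + 30 + 31 + 30 + 31 + 31 + 28 + 31 + 30 + 31 + 30 + 31 + 31 + 30 + 31 + 30 + 31 + 31 + 28 + 31 + 30 + 31 + 30 + 31 + 31 + 30 + 31 + 30 + 31 + 31 + 28 + 12 = 1364.
The subtraction is earlier − later, so the result is −1364 → -1364.

-1364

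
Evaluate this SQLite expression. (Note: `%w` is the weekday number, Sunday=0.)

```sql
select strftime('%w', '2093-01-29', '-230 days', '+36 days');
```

First apply '-230 days', '+36 days': 2093-01-29 → 2092-07-19.
2092-07-19 is a Saturday; with Sunday=0 that is 6.

6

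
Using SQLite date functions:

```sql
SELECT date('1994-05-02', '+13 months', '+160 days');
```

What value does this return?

Adding +13 months to 1994-05-02 gives 1995-06-02.
Applying '+160 days' to 1995-06-02: counting 160 days forward gives 1995-11-09.

1995-11-09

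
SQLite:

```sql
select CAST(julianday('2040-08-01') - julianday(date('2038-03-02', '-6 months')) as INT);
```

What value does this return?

Adding -6 months to 2038-03-02 gives 2037-09-02.
28 days remain in September 2037 after the 2nd (30 − 2).
Full months from October 2037 through July 2040 contribute their day counts.
Then 1 day into August 2040.
Total: 28 + 31 + 30 + 31 + 31 + 28 + 31 + 30 + 31 + 30 + 31 + 31 + 30 + 31 + 30 + 31 + 31 + 28 + 31 + 30 + 31 + 30 + 31 + 31 + 30 + 31 + 30 + 31 + 31 + 29 + 31 + 30 + 31 + 30 + 31 + 1 = 1064.

1064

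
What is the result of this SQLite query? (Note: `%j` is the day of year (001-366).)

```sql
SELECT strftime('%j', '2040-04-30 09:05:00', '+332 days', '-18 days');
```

069

First apply '+332 days', '-18 days': 2040-04-30 09:05:00 → 2041-03-10 09:05:00.
Day-of-year for 2041-03-10: days since 2041-01-01 inclusive = 69, zero-padded to 069.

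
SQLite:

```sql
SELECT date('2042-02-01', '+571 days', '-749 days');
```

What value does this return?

2041-08-07

Applying '+571 days' to 2042-02-01: counting 571 days forward gives 2043-08-26.
Applying '-749 days' to 2043-08-26: counting 749 days back gives 2041-08-07.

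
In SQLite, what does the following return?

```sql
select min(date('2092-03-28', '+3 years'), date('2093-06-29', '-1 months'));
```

2093-05-29

date('2092-03-28', '+3 years') → 2095-03-28.
date('2093-06-29', '-1 months') → 2093-05-29.
Earlier of the two is 2093-05-29.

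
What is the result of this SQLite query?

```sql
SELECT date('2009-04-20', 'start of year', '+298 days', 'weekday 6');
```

2009-10-31

`start of year` rewinds 2009-04-20 to 2009-01-01.
Applying '+298 days' to 2009-01-01: counting 298 days forward gives 2009-10-26.
`weekday 6` advances to the next Saturday; 2009-10-26 is a Monday, so it moves forward to 2009-10-31.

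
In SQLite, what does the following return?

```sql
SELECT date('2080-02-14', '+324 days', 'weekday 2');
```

Applying '+324 days' to 2080-02-14: counting 324 days forward gives 2081-01-03.
`weekday 2` advances to the next Tuesday; 2081-01-03 is a Friday, so it moves forward to 2081-01-07.

2081-01-07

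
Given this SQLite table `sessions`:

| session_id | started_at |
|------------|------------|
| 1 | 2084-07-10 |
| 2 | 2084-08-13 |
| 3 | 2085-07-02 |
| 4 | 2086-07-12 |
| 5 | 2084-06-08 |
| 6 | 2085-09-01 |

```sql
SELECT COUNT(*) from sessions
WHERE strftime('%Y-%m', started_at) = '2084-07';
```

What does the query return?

Rows with year-month 2084-07: 2084-07-10 → 1.

1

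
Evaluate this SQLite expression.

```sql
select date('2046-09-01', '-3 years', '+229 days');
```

Adding -3 years to 2046-09-01 gives 2043-09-01.
Applying '+229 days' to 2043-09-01: counting 229 days forward gives 2044-04-17.

2044-04-17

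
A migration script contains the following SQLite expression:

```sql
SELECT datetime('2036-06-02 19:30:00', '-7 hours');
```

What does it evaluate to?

2036-06-02 12:30:00

-7 hours from 2036-06-02 19:30:00 is 2036-06-02 12:30:00.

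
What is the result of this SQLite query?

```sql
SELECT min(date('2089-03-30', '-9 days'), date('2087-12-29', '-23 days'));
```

date('2089-03-30', '-9 days') → 2089-03-21.
date('2087-12-29', '-23 days') → 2087-12-06.
Earlier of the two is 2087-12-06.

2087-12-06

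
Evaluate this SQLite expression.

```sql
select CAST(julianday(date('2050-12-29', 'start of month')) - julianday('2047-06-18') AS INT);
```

`start of month` rewinds 2050-12-29 to 2050-12-01.
12 days remain in June 2047 after the 18th (30 − 18).
Full months from July 2047 through November 2050 contribute their day counts.
Then 1 day into December 2050.
Total: 12 + 31 + 31 + 30 + 31 + 30 + 31 + 31 + 29 + 31 + 30 + 31 + 30 + 31 + 31 + 30 + 31 + 30 + 31 + 31 + 28 + 31 + 30 + 31 + 30 + 31 + 31 + 30 + 31 + 30 + 31 + 31 + 28 + 31 + 30 + 31 + 30 + 31 + 31 + 30 + 31 + 30 + 1 = 1262.

1262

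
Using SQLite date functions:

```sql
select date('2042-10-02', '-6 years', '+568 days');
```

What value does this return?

Adding -6 years to 2042-10-02 gives 2036-10-02.
Applying '+568 days' to 2036-10-02: counting 568 days forward gives 2038-04-23.

2038-04-23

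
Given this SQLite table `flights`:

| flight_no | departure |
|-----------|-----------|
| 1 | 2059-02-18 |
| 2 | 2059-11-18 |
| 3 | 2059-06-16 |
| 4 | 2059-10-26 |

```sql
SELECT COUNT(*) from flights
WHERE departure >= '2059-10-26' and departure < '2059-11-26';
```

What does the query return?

2

Rows in [2059-10-26, 2059-11-26): 2059-11-18, 2059-10-26 → 2 rows.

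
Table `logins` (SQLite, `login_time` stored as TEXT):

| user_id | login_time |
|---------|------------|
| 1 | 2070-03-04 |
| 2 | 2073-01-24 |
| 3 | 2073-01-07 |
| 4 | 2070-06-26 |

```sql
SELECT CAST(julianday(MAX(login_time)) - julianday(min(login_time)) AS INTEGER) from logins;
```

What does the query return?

MIN = 2070-03-04, MAX = 2073-01-24.
27 days remain in March 2070 after the 4th (31 − 4).
Full months from April 2070 through December 2072 contribute their day counts.
Then 24 days into January 2073.
Total: 27 + 30 + 31 + 30 + 31 + 31 + 30 + 31 + 30 + 31 + 31 + 28 + 31 + 30 + 31 + 30 + 31 + 31 + 30 + 31 + 30 + 31 + 31 + 29 + 31 + 30 + 31 + 30 + 31 + 31 + 30 + 31 + 30 + 31 + 24 = 1057.

1057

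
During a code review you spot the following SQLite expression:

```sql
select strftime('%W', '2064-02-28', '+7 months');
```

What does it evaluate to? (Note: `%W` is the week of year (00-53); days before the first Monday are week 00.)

First apply '+7 months': 2064-02-28 → 2064-09-28.
2064-09-28 is a Sunday. SQLite's %W counts Mondays since the year started; the result is 38.

38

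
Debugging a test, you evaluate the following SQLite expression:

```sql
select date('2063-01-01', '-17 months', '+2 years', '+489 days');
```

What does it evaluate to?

2064-12-02

Adding -17 months to 2063-01-01 gives 2061-08-01.
Adding +2 years to 2061-08-01 gives 2063-08-01.
Applying '+489 days' to 2063-08-01: counting 489 days forward gives 2064-12-02.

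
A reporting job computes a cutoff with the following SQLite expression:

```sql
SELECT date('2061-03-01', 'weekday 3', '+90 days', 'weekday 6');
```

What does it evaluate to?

2061-06-04

`weekday 3` advances to the next Wednesday; 2061-03-01 is a Tuesday, so it moves forward to 2061-03-02.
Applying '+90 days' to 2061-03-02: counting 90 days forward gives 2061-05-31.
`weekday 6` advances to the next Saturday; 2061-05-31 is a Tuesday, so it moves forward to 2061-06-04.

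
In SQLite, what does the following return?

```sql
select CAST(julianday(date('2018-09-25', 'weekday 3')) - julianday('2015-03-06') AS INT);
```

1300

`weekday 3` advances to the next Wednesday; 2018-09-25 is a Tuesday, so it moves forward to 2018-09-26.
25 days remain in March 2015 after the 6th (31 − 6).
Full months from April 2015 through August 2018 contribute their day counts.
Then 26 days into September 2018.
Total: 25 + 30 + 31 + 30 + 31 + 31 + 30 + 31 + 30 + 31 + 31 + 29 + 31 + 30 + 31 + 30 + 31 + 31 + 30 + 31 + 30 + 31 + 31 + 28 + 31 + 30 + 31 + 30 + 31 + 31 + 30 + 31 + 30 + 31 + 31 + 28 + 31 + 30 + 31 + 30 + 31 + 31 + 26 = 1300.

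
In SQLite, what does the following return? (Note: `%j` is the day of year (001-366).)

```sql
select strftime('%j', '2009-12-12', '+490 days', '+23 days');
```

129

First apply '+490 days', '+23 days': 2009-12-12 → 2011-05-09.
Day-of-year for 2011-05-09: days since 2011-01-01 inclusive = 129, zero-padded to 129.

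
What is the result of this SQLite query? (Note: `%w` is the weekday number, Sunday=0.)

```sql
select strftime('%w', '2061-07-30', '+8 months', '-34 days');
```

First apply '+8 months', '-34 days': 2061-07-30 → 2062-02-24.
2062-02-24 is a Friday; with Sunday=0 that is 5.

5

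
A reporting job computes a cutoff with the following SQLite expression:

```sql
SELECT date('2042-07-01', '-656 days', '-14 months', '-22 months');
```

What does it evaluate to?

2037-09-13

Applying '-656 days' to 2042-07-01: counting 656 days back gives 2040-09-13.
Adding -14 months to 2040-09-13 gives 2039-07-13.
Adding -22 months to 2039-07-13 gives 2037-09-13.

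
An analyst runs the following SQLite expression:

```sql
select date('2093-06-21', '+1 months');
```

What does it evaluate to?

2093-07-21

Adding +1 month to 2093-06-21 gives 2093-07-21.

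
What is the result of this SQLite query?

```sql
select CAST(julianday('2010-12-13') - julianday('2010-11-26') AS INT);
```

4 days remain in November 2010 after the 26th (30 − 26).
Then 13 days into December 2010.
Total: 4 + 13 = 17.

17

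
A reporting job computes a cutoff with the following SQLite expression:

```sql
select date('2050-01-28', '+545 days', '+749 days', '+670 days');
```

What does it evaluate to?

Applying '+545 days' to 2050-01-28: counting 545 days forward gives 2051-07-27.
Applying '+749 days' to 2051-07-27: counting 749 days forward gives 2053-08-14.
Applying '+670 days' to 2053-08-14: counting 670 days forward gives 2055-06-15.

2055-06-15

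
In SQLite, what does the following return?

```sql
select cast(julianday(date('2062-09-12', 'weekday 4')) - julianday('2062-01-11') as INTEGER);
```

246

`weekday 4` advances to the next Thursday; 2062-09-12 is a Tuesday, so it moves forward to 2062-09-14.
20 days remain in January 2062 after the 11th (31 − 11).
Full months from February 2062 through August 2062 contribute their day counts.
Then 14 days into September 2062.
Total: 20 + 28 + 31 + 30 + 31 + 30 + 31 + 31 + 14 = 246.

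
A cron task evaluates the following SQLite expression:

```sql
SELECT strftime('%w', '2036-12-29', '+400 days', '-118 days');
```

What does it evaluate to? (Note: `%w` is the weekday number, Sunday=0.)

First apply '+400 days', '-118 days': 2036-12-29 → 2037-10-07.
2037-10-07 is a Wednesday; with Sunday=0 that is 3.

3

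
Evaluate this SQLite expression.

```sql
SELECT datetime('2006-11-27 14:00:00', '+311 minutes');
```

2006-11-27 19:11:00

311 minutes = 5h 11m; +311 minutes from 2006-11-27 14:00:00 is 2006-11-27 19:11:00.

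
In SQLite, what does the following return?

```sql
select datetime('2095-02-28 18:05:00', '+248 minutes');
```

2095-02-28 22:13:00

248 minutes = 4h 8m; +248 minutes from 2095-02-28 18:05:00 is 2095-02-28 22:13:00.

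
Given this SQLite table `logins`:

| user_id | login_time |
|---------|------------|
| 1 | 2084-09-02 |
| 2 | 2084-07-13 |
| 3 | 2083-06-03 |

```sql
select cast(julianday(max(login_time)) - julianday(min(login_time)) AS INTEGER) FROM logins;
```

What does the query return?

457

MIN = 2083-06-03, MAX = 2084-09-02.
27 days remain in June 2083 after the 3rd (30 − 3).
Full months from July 2083 through August 2084 contribute their day counts.
Then 2 days into September 2084.
Total: 27 + 31 + 31 + 30 + 31 + 30 + 31 + 31 + 29 + 31 + 30 + 31 + 30 + 31 + 31 + 2 = 457.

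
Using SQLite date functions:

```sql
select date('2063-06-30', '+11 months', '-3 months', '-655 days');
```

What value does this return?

2062-05-16

Adding +11 months to 2063-06-30 gives 2064-05-30.
Adding -3 months to 2064-05-30 targets 2064-02-30. February 2064 has only 29 days, so SQLite normalizes the 1-day overflow forward to 2064-03-01.
Applying '-655 days' to 2064-03-01: counting 655 days back gives 2062-05-16.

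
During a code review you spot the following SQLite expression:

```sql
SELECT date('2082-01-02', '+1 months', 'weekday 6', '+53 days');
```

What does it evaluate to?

Adding +1 month to 2082-01-02 gives 2082-02-02.
`weekday 6` advances to the next Saturday; 2082-02-02 is a Monday, so it moves forward to 2082-02-07.
Applying '+53 days' to 2082-02-07: counting 53 days forward gives 2082-04-01.

2082-04-01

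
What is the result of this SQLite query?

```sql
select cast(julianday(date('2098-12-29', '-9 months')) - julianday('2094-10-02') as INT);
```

Adding -9 months to 2098-12-29 gives 2098-03-29.
29 days remain in October 2094 after the 2nd (31 − 2).
Full months from November 2094 through February 2098 contribute their day counts.
Then 29 days into March 2098.
Total: 29 + 30 + 31 + 31 + 28 + 31 + 30 + 31 + 30 + 31 + 31 + 30 + 31 + 30 + 31 + 31 + 29 + 31 + 30 + 31 + 30 + 31 + 31 + 30 + 31 + 30 + 31 + 31 + 28 + 31 + 30 + 31 + 30 + 31 + 31 + 30 + 31 + 30 + 31 + 31 + 28 + 29 = 1274.

1274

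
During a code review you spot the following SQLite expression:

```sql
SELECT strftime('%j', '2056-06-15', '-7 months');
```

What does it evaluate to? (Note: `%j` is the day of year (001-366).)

First apply '-7 months': 2056-06-15 → 2055-11-15.
Day-of-year for 2055-11-15: days since 2055-01-01 inclusive = 319, zero-padded to 319.

319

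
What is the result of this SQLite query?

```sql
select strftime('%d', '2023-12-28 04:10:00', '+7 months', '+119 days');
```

First apply '+7 months', '+119 days': 2023-12-28 04:10:00 → 2024-11-24 04:10:00.
`%d` extracts the 2-digit day of month: 24.

24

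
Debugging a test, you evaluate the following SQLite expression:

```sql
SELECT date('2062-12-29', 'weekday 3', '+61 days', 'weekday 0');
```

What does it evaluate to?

2063-03-11

`weekday 3` advances to the next Wednesday; 2062-12-29 is a Friday, so it moves forward to 2063-01-03.
Applying '+61 days' to 2063-01-03: counting 61 days forward gives 2063-03-05.
`weekday 0` advances to the next Sunday; 2063-03-05 is a Monday, so it moves forward to 2063-03-11.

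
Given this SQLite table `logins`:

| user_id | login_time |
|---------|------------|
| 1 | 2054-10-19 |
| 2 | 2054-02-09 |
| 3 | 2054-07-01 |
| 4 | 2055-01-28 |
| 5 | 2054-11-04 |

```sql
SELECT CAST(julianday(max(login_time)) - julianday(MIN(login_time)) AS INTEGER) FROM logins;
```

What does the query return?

MIN = 2054-02-09, MAX = 2055-01-28.
19 days remain in February 2054 after the 9th (28 − 9).
Full months from March 2054 through December 2054 contribute their day counts.
Then 28 days into January 2055.
Total: 19 + 31 + 30 + 31 + 30 + 31 + 31 + 30 + 31 + 30 + 31 + 28 = 353.

353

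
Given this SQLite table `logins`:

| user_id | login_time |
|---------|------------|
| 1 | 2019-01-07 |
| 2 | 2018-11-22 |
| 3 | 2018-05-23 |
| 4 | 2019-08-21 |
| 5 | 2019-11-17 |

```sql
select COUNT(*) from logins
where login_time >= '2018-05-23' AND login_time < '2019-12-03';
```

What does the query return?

Rows in [2018-05-23, 2019-12-03): 2019-01-07, 2018-11-22, 2018-05-23, 2019-08-21, 2019-11-17 → 5 rows.

5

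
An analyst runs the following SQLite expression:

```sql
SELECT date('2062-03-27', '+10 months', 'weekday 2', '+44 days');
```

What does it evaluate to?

Adding +10 months to 2062-03-27 gives 2063-01-27.
`weekday 2` advances to the next Tuesday; 2063-01-27 is a Saturday, so it moves forward to 2063-01-30.
Applying '+44 days' to 2063-01-30: counting 44 days forward gives 2063-03-15.

2063-03-15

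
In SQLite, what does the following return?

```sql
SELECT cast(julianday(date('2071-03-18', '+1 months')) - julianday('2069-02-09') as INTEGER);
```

798

Adding +1 month to 2071-03-18 gives 2071-04-18.
19 days remain in February 2069 after the 9th (28 − 9).
Full months from March 2069 through March 2071 contribute their day counts.
Then 18 days into April 2071.
Total: 19 + 31 + 30 + 31 + 30 + 31 + 31 + 30 + 31 + 30 + 31 + 31 + 28 + 31 + 30 + 31 + 30 + 31 + 31 + 30 + 31 + 30 + 31 + 31 + 28 + 31 + 18 = 798.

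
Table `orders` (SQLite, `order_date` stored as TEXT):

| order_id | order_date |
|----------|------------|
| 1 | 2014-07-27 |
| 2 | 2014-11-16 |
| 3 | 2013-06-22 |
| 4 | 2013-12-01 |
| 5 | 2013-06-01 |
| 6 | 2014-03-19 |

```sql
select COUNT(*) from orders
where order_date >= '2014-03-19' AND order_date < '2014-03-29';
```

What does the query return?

Rows in [2014-03-19, 2014-03-29): 2014-03-19 → 1 row.

1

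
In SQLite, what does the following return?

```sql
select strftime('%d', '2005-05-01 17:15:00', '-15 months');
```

01

First apply '-15 months': 2005-05-01 17:15:00 → 2004-02-01 17:15:00.
`%d` extracts the 2-digit day of month: 01.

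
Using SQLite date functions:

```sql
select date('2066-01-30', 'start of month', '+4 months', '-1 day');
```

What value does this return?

`start of month` rewinds 2066-01-30 to 2066-01-01.
Adding +4 months to 2066-01-01 gives 2066-05-01.
Going back 1 day from 2066-05-01 reaches 2066-04-30 (last day of April, 30 days).

2066-04-30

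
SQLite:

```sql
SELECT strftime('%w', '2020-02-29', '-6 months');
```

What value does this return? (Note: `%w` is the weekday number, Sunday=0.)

4

First apply '-6 months': 2020-02-29 → 2019-08-29.
2019-08-29 is a Thursday; with Sunday=0 that is 4.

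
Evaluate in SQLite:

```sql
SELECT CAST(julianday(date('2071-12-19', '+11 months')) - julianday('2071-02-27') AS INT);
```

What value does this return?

631

Adding +11 months to 2071-12-19 gives 2072-11-19.
1 day remains in February 2071 after the 27th (28 − 27).
Full months from March 2071 through October 2072 contribute their day counts.
Then 19 days into November 2072.
Total: 1 + 31 + 30 + 31 + 30 + 31 + 31 + 30 + 31 + 30 + 31 + 31 + 29 + 31 + 30 + 31 + 30 + 31 + 31 + 30 + 31 + 19 = 631.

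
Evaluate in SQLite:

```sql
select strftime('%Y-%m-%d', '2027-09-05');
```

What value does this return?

`%Y-%m-%d` extracts the ISO date: 2027-09-05.

2027-09-05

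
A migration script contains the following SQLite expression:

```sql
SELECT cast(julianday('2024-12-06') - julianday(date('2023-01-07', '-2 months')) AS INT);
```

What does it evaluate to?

Adding -2 months to 2023-01-07 gives 2022-11-07.
23 days remain in November 2022 after the 7th (30 − 7).
Full months from December 2022 through November 2024 contribute their day counts.
Then 6 days into December 2024.
Total: 23 + 31 + 31 + 28 + 31 + 30 + 31 + 30 + 31 + 31 + 30 + 31 + 30 + 31 + 31 + 29 + 31 + 30 + 31 + 30 + 31 + 31 + 30 + 31 + 30 + 6 = 760.

760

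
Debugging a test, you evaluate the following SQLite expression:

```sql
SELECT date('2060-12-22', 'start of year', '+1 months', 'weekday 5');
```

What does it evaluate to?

`start of year` rewinds 2060-12-22 to 2060-01-01.
Adding +1 month to 2060-01-01 gives 2060-02-01.
`weekday 5` advances to the next Friday; 2060-02-01 is a Sunday, so it moves forward to 2060-02-06.

2060-02-06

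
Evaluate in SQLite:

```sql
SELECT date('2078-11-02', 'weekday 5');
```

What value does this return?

2078-11-04

`weekday 5` advances to the next Friday; 2078-11-02 is a Wednesday, so it moves forward to 2078-11-04.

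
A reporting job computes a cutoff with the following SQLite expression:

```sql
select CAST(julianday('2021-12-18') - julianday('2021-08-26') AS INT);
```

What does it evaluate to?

5 days remain in August 2021 after the 26th (31 − 26).
September 2021: 30 days.
October 2021: 31 days.
November 2021: 30 days.
Then 18 days into December 2021.
Total: 5 + 30 + 31 + 30 + 18 = 114.

114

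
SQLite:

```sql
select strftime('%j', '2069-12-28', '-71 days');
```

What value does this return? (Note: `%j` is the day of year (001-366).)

First apply '-71 days': 2069-12-28 → 2069-10-18.
Day-of-year for 2069-10-18: days since 2069-01-01 inclusive = 291, zero-padded to 291.

291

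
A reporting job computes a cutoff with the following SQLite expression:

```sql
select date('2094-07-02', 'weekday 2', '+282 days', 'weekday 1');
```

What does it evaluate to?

`weekday 2` advances to the next Tuesday; 2094-07-02 is a Friday, so it moves forward to 2094-07-06.
Applying '+282 days' to 2094-07-06: counting 282 days forward gives 2095-04-14.
`weekday 1` advances to the next Monday; 2095-04-14 is a Thursday, so it moves forward to 2095-04-18.

2095-04-18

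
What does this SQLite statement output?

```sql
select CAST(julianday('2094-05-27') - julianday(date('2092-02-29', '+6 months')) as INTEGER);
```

Adding +6 months to 2092-02-29 gives 2092-08-29.
2 days remain in August 2092 after the 29th (31 − 29).
Full months from September 2092 through April 2094 contribute their day counts.
Then 27 days into May 2094.
Total: 2 + 30 + 31 + 30 + 31 + 31 + 28 + 31 + 30 + 31 + 30 + 31 + 31 + 30 + 31 + 30 + 31 + 31 + 28 + 31 + 30 + 27 = 636.

636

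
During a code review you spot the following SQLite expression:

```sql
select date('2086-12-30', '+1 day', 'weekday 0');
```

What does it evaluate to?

2087-01-05

Advancing 1 more day within December lands on 2086-12-31.
`weekday 0` advances to the next Sunday; 2086-12-31 is a Tuesday, so it moves forward to 2087-01-05.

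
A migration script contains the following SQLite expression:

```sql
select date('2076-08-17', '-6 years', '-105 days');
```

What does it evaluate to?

2070-05-04

Adding -6 years to 2076-08-17 gives 2070-08-17.
Applying '-105 days' to 2070-08-17: counting 105 days back gives 2070-05-04.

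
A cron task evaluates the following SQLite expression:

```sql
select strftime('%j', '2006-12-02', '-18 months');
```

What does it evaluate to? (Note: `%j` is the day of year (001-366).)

First apply '-18 months': 2006-12-02 → 2005-06-02.
Day-of-year for 2005-06-02: days since 2005-01-01 inclusive = 153, zero-padded to 153.

153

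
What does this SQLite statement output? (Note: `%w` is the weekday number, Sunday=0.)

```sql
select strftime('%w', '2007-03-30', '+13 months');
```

3

First apply '+13 months': 2007-03-30 → 2008-04-30.
2008-04-30 is a Wednesday; with Sunday=0 that is 3.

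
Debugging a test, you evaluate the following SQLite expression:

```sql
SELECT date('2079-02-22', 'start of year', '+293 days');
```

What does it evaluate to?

2079-10-21

`start of year` rewinds 2079-02-22 to 2079-01-01.
Applying '+293 days' to 2079-01-01: counting 293 days forward gives 2079-10-21.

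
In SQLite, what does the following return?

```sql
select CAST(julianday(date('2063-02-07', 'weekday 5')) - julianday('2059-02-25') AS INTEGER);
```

`weekday 5` advances to the next Friday; 2063-02-07 is a Wednesday, so it moves forward to 2063-02-09.
3 days remain in February 2059 after the 25th (28 − 25).
Full months from March 2059 through January 2063 contribute their day counts.
Then 9 days into February 2063.
Total: 3 + 31 + 30 + 31 + 30 + 31 + 31 + 30 + 31 + 30 + 31 + 31 + 29 + 31 + 30 + 31 + 30 + 31 + 31 + 30 + 31 + 30 + 31 + 31 + 28 + 31 + 30 + 31 + 30 + 31 + 31 + 30 + 31 + 30 + 31 + 31 + 28 + 31 + 30 + 31 + 30 + 31 + 31 + 30 + 31 + 30 + 31 + 31 + 9 = 1445.

1445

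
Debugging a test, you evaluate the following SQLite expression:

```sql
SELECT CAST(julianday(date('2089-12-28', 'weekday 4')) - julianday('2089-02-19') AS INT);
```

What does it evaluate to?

`weekday 4` advances to the next Thursday; 2089-12-28 is a Wednesday, so it moves forward to 2089-12-29.
9 days remain in February 2089 after the 19th (28 − 19).
Full months from March 2089 through November 2089 contribute their day counts.
Then 29 days into December 2089.
Total: 9 + 31 + 30 + 31 + 30 + 31 + 31 + 30 + 31 + 30 + 29 = 313.

313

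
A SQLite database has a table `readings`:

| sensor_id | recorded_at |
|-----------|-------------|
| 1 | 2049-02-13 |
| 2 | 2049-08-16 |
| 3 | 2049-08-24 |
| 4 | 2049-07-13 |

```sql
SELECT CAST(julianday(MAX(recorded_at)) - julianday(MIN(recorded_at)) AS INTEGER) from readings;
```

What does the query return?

192

MIN = 2049-02-13, MAX = 2049-08-24.
15 days remain in February 2049 after the 13th (28 − 13).
March 2049: 31 days.
April 2049: 30 days.
May 2049: 31 days.
June 2049: 30 days.
July 2049: 31 days.
Then 24 days into August 2049.
Total: 15 + 31 + 30 + 31 + 30 + 31 + 24 = 192.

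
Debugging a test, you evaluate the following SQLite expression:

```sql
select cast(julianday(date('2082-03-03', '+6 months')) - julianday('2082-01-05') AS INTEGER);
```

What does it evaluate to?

241

Adding +6 months to 2082-03-03 gives 2082-09-03.
26 days remain in January 2082 after the 5th (31 − 5).
Full months from February 2082 through August 2082 contribute their day counts.
Then 3 days into September 2082.
Total: 26 + 28 + 31 + 30 + 31 + 30 + 31 + 31 + 3 = 241.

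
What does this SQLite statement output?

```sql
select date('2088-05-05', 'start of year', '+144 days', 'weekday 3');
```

`start of year` rewinds 2088-05-05 to 2088-01-01.
Applying '+144 days' to 2088-01-01: counting 144 days forward gives 2088-05-24.
`weekday 3` advances to the next Wednesday; 2088-05-24 is a Monday, so it moves forward to 2088-05-26.

2088-05-26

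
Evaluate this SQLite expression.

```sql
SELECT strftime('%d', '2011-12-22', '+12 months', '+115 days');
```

16

First apply '+12 months', '+115 days': 2011-12-22 → 2013-04-16.
`%d` extracts the 2-digit day of month: 16.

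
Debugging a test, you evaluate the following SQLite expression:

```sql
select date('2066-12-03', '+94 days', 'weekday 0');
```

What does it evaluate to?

Applying '+94 days' to 2066-12-03: counting 94 days forward gives 2067-03-07.
`weekday 0` advances to the next Sunday; 2067-03-07 is a Monday, so it moves forward to 2067-03-13.

2067-03-13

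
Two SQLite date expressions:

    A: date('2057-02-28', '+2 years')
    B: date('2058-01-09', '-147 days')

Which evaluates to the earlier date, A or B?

A = 2059-02-28.
B = 2057-08-15.
B is earlier.

B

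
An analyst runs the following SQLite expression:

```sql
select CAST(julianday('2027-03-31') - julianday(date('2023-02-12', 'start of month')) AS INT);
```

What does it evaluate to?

1519

`start of month` rewinds 2023-02-12 to 2023-02-01.
27 days remain in February 2023 after the 1st (28 − 1).
Full months from March 2023 through February 2027 contribute their day counts.
Then 31 days into March 2027.
Total: 27 + 31 + 30 + 31 + 30 + 31 + 31 + 30 + 31 + 30 + 31 + 31 + 29 + 31 + 30 + 31 + 30 + 31 + 31 + 30 + 31 + 30 + 31 + 31 + 28 + 31 + 30 + 31 + 30 + 31 + 31 + 30 + 31 + 30 + 31 + 31 + 28 + 31 + 30 + 31 + 30 + 31 + 31 + 30 + 31 + 30 + 31 + 31 + 28 + 31 = 1519.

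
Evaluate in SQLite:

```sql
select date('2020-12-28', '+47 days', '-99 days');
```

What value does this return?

Applying '+47 days' to 2020-12-28: counting 47 days forward gives 2021-02-13.
Applying '-99 days' to 2021-02-13: counting 99 days back gives 2020-11-06.

2020-11-06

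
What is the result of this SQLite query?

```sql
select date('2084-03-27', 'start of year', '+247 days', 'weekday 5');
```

2084-09-08

`start of year` rewinds 2084-03-27 to 2084-01-01.
Applying '+247 days' to 2084-01-01: counting 247 days forward gives 2084-09-04.
`weekday 5` advances to the next Friday; 2084-09-04 is a Monday, so it moves forward to 2084-09-08.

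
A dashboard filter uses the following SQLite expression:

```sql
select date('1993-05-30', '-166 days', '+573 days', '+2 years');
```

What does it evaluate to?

Applying '-166 days' to 1993-05-30: counting 166 days back gives 1992-12-15.
Applying '+573 days' to 1992-12-15: counting 573 days forward gives 1994-07-11.
Adding +2 years to 1994-07-11 gives 1996-07-11.

1996-07-11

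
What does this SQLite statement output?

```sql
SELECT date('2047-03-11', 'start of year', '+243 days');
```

2047-09-01

`start of year` rewinds 2047-03-11 to 2047-01-01.
Applying '+243 days' to 2047-01-01: counting 243 days forward gives 2047-09-01.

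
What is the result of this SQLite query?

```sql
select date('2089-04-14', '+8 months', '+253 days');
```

Adding +8 months to 2089-04-14 gives 2089-12-14.
Applying '+253 days' to 2089-12-14: counting 253 days forward gives 2090-08-24.

2090-08-24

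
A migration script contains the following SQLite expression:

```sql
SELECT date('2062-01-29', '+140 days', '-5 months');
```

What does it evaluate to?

Applying '+140 days' to 2062-01-29: counting 140 days forward gives 2062-06-18.
Adding -5 months to 2062-06-18 gives 2062-01-18.

2062-01-18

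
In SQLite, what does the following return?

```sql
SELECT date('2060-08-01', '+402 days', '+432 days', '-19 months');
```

Applying '+402 days' to 2060-08-01: counting 402 days forward gives 2061-09-07.
Applying '+432 days' to 2061-09-07: counting 432 days forward gives 2062-11-13.
Adding -19 months to 2062-11-13 gives 2061-04-13.

2061-04-13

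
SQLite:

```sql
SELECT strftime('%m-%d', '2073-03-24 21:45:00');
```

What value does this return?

`%m-%d` extracts the month-day: 03-24.

03-24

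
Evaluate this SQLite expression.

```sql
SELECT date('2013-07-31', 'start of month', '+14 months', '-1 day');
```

2014-08-31

`start of month` rewinds 2013-07-31 to 2013-07-01.
Adding +14 months to 2013-07-01 gives 2014-09-01.
Going back 1 day from 2014-09-01 reaches 2014-08-31 (last day of August, 31 days).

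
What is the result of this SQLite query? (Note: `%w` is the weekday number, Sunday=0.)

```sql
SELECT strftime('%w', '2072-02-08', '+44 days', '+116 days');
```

First apply '+44 days', '+116 days': 2072-02-08 → 2072-07-17.
2072-07-17 is a Sunday; with Sunday=0 that is 0.

0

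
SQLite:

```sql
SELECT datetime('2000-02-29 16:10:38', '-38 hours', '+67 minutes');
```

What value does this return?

-38 hours from 2000-02-29 16:10:38 is 2000-02-28 02:10:38 (crosses midnight).
67 minutes = 1h 7m; +67 minutes from 2000-02-28 02:10:38 is 2000-02-28 03:17:38.

2000-02-28 03:17:38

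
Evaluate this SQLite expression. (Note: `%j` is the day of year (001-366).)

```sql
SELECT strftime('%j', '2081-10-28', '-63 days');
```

238

First apply '-63 days': 2081-10-28 → 2081-08-26.
Day-of-year for 2081-08-26: days since 2081-01-01 inclusive = 238, zero-padded to 238.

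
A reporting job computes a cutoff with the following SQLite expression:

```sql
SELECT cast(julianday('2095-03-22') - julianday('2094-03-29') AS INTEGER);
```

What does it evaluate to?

358

2 days remain in March 2094 after the 29th (31 − 29).
Full months from April 2094 through February 2095 contribute their day counts.
Then 22 days into March 2095.
Total: 2 + 30 + 31 + 30 + 31 + 31 + 30 + 31 + 30 + 31 + 31 + 28 + 22 = 358.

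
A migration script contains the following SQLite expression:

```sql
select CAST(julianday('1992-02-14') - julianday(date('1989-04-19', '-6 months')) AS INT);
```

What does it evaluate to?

1213

Adding -6 months to 1989-04-19 gives 1988-10-19.
12 days remain in October 1988 after the 19th (31 − 19).
Full months from November 1988 through January 1992 contribute their day counts.
Then 14 days into February 1992.
Total: 12 + 30 + 31 + 31 + 28 + 31 + 30 + 31 + 30 + 31 + 31 + 30 + 31 + 30 + 31 + 31 + 28 + 31 + 30 + 31 + 30 + 31 + 31 + 30 + 31 + 30 + 31 + 31 + 28 + 31 + 30 + 31 + 30 + 31 + 31 + 30 + 31 + 30 + 31 + 31 + 14 = 1213.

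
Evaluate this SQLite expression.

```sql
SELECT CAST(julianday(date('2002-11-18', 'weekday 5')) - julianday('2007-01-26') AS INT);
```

-1526

`weekday 5` advances to the next Friday; 2002-11-18 is a Monday, so it moves forward to 2002-11-22.
8 days remain in November 2002 after the 22nd (30 − 22).
Full months from December 2002 through December 2006 contribute their day counts.
Then 26 days into January 2007.
Total: 8 + 31 + 31 + 28 + 31 + 30 + 31 + 30 + 31 + 31 + 30 + 31 + 30 + 31 + 31 + 29 + 31 + 30 + 31 + 30 + 31 + 31 + 30 + 31 + 30 + 31 + 31 + 28 + 31 + 30 + 31 + 30 + 31 + 31 + 30 + 31 + 30 + 31 + 31 + 28 + 31 + 30 + 31 + 30 + 31 + 31 + 30 + 31 + 30 + 31 + 26 = 1526.
The subtraction is earlier − later, so the result is −1526 → -1526.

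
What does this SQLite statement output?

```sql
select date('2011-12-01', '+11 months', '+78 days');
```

Adding +11 months to 2011-12-01 gives 2012-11-01.
Applying '+78 days' to 2012-11-01: counting 78 days forward gives 2013-01-18.

2013-01-18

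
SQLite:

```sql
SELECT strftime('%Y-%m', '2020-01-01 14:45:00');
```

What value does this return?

2020-01

`%Y-%m` extracts the year-month: 2020-01.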